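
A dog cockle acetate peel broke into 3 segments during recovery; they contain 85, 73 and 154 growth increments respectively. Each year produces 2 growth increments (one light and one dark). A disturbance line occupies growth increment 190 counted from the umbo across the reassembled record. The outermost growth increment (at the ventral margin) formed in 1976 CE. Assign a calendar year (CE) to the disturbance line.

Total growth increments = 85 + 73 + 154 = 312.
Between growth increment 190 and the ventral margin there are 312 − 190 = 122 growth increments.
With 2 growth increments per year, 122 / 2 = 61 years.
Counting back 61 years from 1976 CE places the disturbance line in 1976 − 61 = 1915 CE.

1915 CE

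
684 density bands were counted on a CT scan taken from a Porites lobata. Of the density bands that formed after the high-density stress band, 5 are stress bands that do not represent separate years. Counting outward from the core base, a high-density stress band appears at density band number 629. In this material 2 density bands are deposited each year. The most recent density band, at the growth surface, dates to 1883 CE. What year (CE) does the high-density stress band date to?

1858 CE

The high-density stress band sits at density band 629 from the core base, so 684 − 629 = 55 density bands formed after it.
Excluding 5 false density bands: 55 − 5 = 50.
With 2 density bands per year, 50 / 2 = 25 years.
The density band at the growth surface is 1883 CE, so the high-density stress band dates to 1883 − 25 = 1858 CE.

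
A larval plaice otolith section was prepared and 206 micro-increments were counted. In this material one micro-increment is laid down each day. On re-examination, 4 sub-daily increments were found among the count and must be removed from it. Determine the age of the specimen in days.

After corrections the count is 206 − 4 = 202 micro-increments.
One micro-increment per day makes the duration 202 days.

202 days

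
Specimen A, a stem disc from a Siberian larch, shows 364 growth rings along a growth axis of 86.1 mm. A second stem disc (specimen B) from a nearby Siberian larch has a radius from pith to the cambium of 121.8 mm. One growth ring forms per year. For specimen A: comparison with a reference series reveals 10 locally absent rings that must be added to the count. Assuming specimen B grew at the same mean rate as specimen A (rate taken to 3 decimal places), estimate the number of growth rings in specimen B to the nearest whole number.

530 growth rings

Specimen A: true growth ring count = 364 + 10 = 374.
A: Mean rate = 86.1 mm / 374 years ≈ 0.230 mm per year.
Specimen B: 121.8 mm / 0.230 mm per year = 529.57 years ≈ 530 growth rings.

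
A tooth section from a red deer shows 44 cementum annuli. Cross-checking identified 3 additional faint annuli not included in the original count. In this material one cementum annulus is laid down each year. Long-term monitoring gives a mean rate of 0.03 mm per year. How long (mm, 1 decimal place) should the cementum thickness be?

Correcting the raw count gives 44 + 3 = 47 true cementum annuli.
Length ≈ 0.03 × 47 = 1.4 mm.

1.4 mm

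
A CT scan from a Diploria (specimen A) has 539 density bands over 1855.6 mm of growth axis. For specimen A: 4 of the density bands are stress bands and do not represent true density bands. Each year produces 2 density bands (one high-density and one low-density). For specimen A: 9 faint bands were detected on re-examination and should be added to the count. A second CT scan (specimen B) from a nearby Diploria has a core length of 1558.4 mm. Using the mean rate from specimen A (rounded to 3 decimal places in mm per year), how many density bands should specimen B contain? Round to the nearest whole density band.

Specimen A: correcting the raw count gives 539 − 4 + 9 = 544 true density bands.
Specimen A: with 2 density bands per year, 544 / 2 = 272 years.
A: Extension rate ≈ 1855.6 / 272 = 6.822 mm per year.
For B, 1558.4 / 6.822 = 228.44 years; at 2 density bands per year that is 228.44 × 2 ≈ 457 density bands.

457 density bands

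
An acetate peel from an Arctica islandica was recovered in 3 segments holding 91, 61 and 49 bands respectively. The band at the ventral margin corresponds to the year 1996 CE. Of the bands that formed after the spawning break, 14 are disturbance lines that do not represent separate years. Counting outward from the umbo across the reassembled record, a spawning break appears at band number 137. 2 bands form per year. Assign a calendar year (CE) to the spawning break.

1971 CE

Total bands = 91 + 61 + 49 = 201.
Between band 137 and the ventral margin there are 201 − 137 = 64 bands.
Removing the 14 false bands leaves 64 − 14 = 50 true bands beyond the spawning break.
With 2 bands per year, 50 / 2 = 25 years.
1996 − 25 = 1971 CE.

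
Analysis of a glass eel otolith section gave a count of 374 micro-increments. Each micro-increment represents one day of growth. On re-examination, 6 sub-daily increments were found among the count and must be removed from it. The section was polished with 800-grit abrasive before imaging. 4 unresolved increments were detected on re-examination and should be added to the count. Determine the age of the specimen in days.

Adjusted count: 374 − 6 + 4 = 372 micro-increments.
With a one-to-one micro-increment periodicity this is 372 days.

372 d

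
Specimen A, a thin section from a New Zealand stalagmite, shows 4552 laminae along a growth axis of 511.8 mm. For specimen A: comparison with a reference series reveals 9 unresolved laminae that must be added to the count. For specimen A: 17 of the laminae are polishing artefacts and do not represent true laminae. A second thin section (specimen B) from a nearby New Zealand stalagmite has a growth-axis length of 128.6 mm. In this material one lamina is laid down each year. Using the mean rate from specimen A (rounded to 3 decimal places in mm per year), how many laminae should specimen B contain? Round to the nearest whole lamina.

Specimen A: after corrections the count is 4552 − 17 + 9 = 4544 laminae.
A: Mean rate = 511.8 mm / 4544 years ≈ 0.113 mm/yr.
Specimen B: 128.6 mm / 0.113 mm per year = 1138.05 years ≈ 1138 laminae.

1138 laminae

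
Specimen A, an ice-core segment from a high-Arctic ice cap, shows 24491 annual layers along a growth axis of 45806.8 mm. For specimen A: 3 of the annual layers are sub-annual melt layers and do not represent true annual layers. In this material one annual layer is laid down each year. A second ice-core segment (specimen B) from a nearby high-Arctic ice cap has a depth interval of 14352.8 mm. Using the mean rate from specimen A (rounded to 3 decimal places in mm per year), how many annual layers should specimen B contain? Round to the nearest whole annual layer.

7671 annual layers

Specimen A: adjusted count: 24491 − 3 = 24488 annual layers.
A: Extension rate ≈ 45806.8 / 24488 = 1.871 mm/year.
Specimen B: 14352.8 mm / 1.871 mm per year = 7671.19 years ≈ 7671 annual layers.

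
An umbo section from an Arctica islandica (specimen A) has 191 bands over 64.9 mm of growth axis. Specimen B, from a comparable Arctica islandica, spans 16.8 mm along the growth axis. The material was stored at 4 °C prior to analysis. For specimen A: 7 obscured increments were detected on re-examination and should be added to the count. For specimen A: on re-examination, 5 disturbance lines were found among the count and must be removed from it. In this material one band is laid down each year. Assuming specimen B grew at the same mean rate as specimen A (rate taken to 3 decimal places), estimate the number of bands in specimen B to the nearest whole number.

Specimen A: after corrections the count is 191 − 5 + 7 = 193 bands.
A: 64.9 mm over 193 years gives 64.9 / 193 ≈ 0.336 mm/yr.
B spans 16.8 / 0.336 = 50.00 years ≈ 50 bands.

50 bands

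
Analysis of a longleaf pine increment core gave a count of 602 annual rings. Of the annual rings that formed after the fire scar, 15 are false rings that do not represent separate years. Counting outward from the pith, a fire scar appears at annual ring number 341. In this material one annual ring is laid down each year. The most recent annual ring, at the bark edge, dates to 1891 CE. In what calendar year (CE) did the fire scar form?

602 − 341 = 261 annual rings lie beyond the fire scar toward the bark edge.
Excluding 15 false annual rings: 261 − 15 = 246.
The annual ring at the bark edge is 1891 CE, so the fire scar dates to 1891 − 246 = 1645 CE.

1645 CE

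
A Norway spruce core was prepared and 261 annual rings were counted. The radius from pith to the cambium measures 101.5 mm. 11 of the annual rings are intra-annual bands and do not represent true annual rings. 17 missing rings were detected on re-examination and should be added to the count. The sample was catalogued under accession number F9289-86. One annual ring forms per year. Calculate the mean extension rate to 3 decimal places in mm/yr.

Adjusted count: 261 − 11 + 17 = 267 annual rings.
Extension rate ≈ 101.5 / 267 = 0.380 mm/yr.

0.380 mm/yr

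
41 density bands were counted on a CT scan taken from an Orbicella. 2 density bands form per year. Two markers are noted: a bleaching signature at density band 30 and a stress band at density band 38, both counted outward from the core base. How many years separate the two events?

4 years

38 − 30 = 8 density bands lie between the two events.
With 2 density bands per year, 8 / 2 = 4 years.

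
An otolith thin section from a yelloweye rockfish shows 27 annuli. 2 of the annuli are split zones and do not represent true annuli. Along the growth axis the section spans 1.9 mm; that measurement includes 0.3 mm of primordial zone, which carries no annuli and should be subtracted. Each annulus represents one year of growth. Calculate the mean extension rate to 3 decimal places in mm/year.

After corrections the count is 27 − 2 = 25 annuli.
The growth record spans 1.9 − 0.3 = 1.6 mm.
Extension rate ≈ 1.6 / 25 = 0.064 mm/year.

0.064 mm/year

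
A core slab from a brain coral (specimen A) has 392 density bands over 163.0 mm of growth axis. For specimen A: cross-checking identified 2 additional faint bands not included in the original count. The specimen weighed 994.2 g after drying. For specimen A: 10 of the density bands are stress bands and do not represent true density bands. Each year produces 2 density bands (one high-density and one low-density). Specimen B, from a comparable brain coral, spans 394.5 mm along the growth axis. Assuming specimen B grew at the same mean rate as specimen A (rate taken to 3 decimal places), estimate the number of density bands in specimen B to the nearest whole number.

929 density bands

Specimen A: correcting the raw count gives 392 − 10 + 2 = 384 true density bands.
Specimen A: 384 density bands at 2 per year is 384 / 2 = 192 years.
A: 163.0 mm over 192 years gives 163.0 / 192 ≈ 0.849 mm/yr.
For B, 394.5 / 0.849 = 464.66 years; at 2 density bands per year that is 464.66 × 2 ≈ 929 density bands.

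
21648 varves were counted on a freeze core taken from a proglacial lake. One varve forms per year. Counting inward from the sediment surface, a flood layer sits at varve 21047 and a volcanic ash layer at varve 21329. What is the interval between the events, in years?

The two markers are separated by 21329 − 21047 = 282 varves.
One varve per year makes the interval 282 years.

282 years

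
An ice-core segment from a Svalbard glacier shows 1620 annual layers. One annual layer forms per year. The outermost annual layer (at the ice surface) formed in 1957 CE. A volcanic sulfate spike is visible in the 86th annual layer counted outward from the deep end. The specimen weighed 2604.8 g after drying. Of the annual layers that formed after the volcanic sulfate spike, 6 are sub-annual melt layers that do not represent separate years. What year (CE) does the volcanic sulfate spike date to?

1620 − 86 = 1534 annual layers lie beyond the volcanic sulfate spike toward the ice surface.
Excluding 6 false annual layers: 1534 − 6 = 1528.
Counting back 1528 years from 1957 CE places the volcanic sulfate spike in 1957 − 1528 = 429 CE.

429 CE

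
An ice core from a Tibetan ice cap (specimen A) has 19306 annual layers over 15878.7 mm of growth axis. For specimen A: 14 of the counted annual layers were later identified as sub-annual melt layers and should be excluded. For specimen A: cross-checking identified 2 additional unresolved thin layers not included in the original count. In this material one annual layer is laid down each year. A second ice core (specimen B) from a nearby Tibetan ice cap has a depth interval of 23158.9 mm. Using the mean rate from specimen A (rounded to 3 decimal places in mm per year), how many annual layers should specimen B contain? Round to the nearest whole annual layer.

28140 annual layers

Specimen A: correcting the raw count gives 19306 − 14 + 2 = 19294 true annual layers.
A: Mean rate = 15878.7 mm / 19294 years ≈ 0.823 mm per year.
For B, 23158.9 / 0.823 = 28139.61 years ≈ 28140 annual layers.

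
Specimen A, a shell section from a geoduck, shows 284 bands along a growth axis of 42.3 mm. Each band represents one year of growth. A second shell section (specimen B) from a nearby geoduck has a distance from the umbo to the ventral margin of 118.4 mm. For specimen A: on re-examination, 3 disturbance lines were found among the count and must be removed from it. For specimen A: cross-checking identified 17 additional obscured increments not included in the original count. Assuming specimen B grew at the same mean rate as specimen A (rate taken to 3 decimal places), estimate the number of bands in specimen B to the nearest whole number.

Specimen A: true band count = 284 − 3 + 17 = 298.
A: Mean rate = 42.3 mm / 298 years ≈ 0.142 mm/yr.
For B, 118.4 / 0.142 = 833.80 years ≈ 834 bands.

834 bands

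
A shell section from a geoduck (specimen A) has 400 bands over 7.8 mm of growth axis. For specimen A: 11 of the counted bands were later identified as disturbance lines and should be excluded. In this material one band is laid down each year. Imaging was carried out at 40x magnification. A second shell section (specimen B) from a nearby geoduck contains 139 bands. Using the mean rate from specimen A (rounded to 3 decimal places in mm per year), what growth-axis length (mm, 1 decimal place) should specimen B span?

2.8 mm

Specimen A: adjusted count: 400 − 11 = 389 bands.
A: 7.8 mm over 389 years gives 7.8 / 389 ≈ 0.020 mm/yr.
Length of B = 0.020 × 139 = 2.8 mm.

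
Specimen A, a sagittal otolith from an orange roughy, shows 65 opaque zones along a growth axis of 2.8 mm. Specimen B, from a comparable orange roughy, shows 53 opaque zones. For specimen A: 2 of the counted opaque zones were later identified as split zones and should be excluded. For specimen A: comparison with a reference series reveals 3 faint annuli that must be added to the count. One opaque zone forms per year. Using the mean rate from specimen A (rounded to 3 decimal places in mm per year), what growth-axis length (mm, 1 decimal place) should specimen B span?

2.2 mm

Specimen A: true opaque zone count = 65 − 2 + 3 = 66.
A: Extension rate ≈ 2.8 / 66 = 0.042 mm/yr.
For B, 0.042 mm/year × 53 years = 2.2 mm.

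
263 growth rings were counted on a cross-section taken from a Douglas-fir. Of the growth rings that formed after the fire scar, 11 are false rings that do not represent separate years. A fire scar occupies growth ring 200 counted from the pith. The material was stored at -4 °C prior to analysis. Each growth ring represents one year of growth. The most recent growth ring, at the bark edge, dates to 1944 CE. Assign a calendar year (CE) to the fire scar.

Between growth ring 200 and the bark edge there are 263 − 200 = 63 growth rings.
Removing the 11 false growth rings leaves 63 − 11 = 52 true growth rings beyond the fire scar.
1944 − 52 = 1892 CE.

1892 CE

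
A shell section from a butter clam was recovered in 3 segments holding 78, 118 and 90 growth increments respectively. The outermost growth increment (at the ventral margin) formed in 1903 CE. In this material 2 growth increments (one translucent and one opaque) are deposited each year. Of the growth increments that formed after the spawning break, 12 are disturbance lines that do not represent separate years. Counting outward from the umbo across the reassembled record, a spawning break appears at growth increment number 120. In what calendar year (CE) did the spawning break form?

1826 CE

Total growth increments = 78 + 118 + 90 = 286.
Between growth increment 120 and the ventral margin there are 286 − 120 = 166 growth increments.
Excluding 12 false growth increments: 166 − 12 = 154.
154 growth increments at 2 per year is 154 / 2 = 77 years.
1903 − 77 = 1826 CE.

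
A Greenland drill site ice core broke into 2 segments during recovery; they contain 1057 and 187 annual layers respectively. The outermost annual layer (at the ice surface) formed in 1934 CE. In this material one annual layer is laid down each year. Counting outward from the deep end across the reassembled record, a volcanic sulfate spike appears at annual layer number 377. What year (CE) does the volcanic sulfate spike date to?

Total annual layers = 1057 + 187 = 1244.
Between annual layer 377 and the ice surface there are 1244 − 377 = 867 annual layers.
Counting back 867 years from 1934 CE places the volcanic sulfate spike in 1934 − 867 = 1067 CE.

1067 CE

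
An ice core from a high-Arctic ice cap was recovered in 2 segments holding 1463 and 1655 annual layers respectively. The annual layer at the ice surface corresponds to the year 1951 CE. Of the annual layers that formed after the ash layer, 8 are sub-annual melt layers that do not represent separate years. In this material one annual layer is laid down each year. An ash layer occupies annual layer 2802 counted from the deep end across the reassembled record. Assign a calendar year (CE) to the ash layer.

Total annual layers = 1463 + 1655 = 3118.
The ash layer sits at annual layer 2802 from the deep end, so 3118 − 2802 = 316 annual layers formed after it.
Excluding 8 false annual layers: 316 − 8 = 308.
1951 − 308 = 1643 CE.

1643 CE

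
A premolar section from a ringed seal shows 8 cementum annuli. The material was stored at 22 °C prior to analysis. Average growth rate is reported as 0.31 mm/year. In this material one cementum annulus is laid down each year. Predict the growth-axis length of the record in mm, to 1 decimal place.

The record spans 8 years at 0.31 mm per year.
8 years at 0.31 mm/year gives 0.31 × 8 = 2.5 mm.

2.5 mm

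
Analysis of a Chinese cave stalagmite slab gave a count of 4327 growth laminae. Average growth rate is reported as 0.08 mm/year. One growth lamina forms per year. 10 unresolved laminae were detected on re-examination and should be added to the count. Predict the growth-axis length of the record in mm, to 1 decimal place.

Adjusted count: 4327 + 10 = 4337 growth laminae.
4337 years at 0.08 mm/year gives 0.08 × 4337 = 347.0 mm.

347.0 mm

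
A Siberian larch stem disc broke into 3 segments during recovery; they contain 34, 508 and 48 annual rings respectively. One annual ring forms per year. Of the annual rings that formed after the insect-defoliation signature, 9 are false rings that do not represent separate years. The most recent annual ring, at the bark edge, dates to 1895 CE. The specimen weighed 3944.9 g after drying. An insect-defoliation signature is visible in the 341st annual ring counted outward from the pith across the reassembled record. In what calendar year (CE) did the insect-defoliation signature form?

1655 CE

Total annual rings = 34 + 508 + 48 = 590.
Between annual ring 341 and the bark edge there are 590 − 341 = 249 annual rings.
249 − 9 false = 240 true annual rings after the insect-defoliation signature.
1895 − 240 = 1655 CE.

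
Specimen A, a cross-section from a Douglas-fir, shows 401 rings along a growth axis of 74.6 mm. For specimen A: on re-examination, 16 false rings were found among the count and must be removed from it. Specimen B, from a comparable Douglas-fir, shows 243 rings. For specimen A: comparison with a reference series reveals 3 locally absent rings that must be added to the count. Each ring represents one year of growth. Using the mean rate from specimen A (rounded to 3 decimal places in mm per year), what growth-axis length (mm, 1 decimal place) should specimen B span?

46.7 mm

Specimen A: correcting the raw count gives 401 − 16 + 3 = 388 true rings.
A: 74.6 mm over 388 years gives 74.6 / 388 ≈ 0.192 mm/yr.
For B, 0.192 mm/year × 243 years = 46.7 mm.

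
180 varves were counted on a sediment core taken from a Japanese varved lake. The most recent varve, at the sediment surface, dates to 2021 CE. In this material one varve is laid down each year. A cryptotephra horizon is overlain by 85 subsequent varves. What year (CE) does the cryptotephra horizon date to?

85 varves formed after the cryptotephra horizon.
Counting back 85 years from 2021 CE places the cryptotephra horizon in 2021 − 85 = 1936 CE.

1936 CE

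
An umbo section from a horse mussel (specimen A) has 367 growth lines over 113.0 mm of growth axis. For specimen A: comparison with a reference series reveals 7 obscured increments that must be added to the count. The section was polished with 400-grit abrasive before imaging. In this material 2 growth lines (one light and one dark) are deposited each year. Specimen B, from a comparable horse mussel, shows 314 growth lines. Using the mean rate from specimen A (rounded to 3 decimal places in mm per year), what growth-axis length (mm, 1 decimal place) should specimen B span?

Specimen A: adjusted count: 367 + 7 = 374 growth lines.
Specimen A: 374 growth lines at 2 per year is 374 / 2 = 187 years.
A: 113.0 mm over 187 years gives 113.0 / 187 ≈ 0.604 mm/yr.
Specimen B: 314 growth lines at 2 per year is 314 / 2 = 157 years. B's length ≈ 0.604 × 157 = 94.8 mm.

94.8 mm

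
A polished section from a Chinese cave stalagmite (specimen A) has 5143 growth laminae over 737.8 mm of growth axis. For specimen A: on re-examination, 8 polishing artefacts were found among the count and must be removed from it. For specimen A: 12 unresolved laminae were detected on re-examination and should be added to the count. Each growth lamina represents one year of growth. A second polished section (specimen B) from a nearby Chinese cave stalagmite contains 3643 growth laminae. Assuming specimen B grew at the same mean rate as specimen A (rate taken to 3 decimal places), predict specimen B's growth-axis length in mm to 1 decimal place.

Specimen A: correcting the raw count gives 5143 − 8 + 12 = 5147 true growth laminae.
A: Mean rate = 737.8 mm / 5147 years ≈ 0.143 mm per year.
B's length ≈ 0.143 × 3643 = 520.9 mm.

520.9 mm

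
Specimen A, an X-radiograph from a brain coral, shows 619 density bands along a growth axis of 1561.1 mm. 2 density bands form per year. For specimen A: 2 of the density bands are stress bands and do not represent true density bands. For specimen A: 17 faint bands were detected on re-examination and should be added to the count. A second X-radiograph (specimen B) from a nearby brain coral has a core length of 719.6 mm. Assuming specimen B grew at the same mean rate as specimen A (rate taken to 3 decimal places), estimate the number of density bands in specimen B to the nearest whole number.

292 density bands

Specimen A: adjusted count: 619 − 2 + 17 = 634 density bands.
Specimen A: dividing by 2 density bands per year: 634 / 2 = 317 years.
A: Extension rate ≈ 1561.1 / 317 = 4.925 mm/yr.
For B, 719.6 / 4.925 = 146.11 years; at 2 density bands per year that is 146.11 × 2 ≈ 292 density bands.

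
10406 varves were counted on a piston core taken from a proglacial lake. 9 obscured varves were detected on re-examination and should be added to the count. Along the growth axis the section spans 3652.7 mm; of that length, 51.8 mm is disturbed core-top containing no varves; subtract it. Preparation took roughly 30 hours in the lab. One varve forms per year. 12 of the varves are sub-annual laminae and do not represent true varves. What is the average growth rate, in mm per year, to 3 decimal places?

0.346 mm per year

Adjusted count: 10406 − 12 + 9 = 10403 varves.
The growth record spans 3652.7 − 51.8 = 3600.9 mm.
Mean rate = 3600.9 mm / 10403 years ≈ 0.346 mm per year.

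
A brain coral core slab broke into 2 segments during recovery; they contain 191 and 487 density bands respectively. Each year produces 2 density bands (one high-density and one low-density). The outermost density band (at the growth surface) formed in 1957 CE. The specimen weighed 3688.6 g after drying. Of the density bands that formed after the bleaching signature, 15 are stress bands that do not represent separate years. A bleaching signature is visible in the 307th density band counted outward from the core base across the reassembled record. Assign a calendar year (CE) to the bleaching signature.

Total density bands = 191 + 487 = 678.
678 − 307 = 371 density bands lie beyond the bleaching signature toward the growth surface.
371 − 15 false = 356 true density bands after the bleaching signature.
356 density bands at 2 per year is 356 / 2 = 178 years.
The density band at the growth surface is 1957 CE, so the bleaching signature dates to 1957 − 178 = 1779 CE.

1779 CE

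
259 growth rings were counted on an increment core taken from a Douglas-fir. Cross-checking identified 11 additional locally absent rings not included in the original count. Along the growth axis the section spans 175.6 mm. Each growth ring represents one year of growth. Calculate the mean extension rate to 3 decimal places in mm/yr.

Correcting the raw count gives 259 + 11 = 270 true growth rings.
Extension rate ≈ 175.6 / 270 = 0.650 mm/yr.

0.650 mm/yr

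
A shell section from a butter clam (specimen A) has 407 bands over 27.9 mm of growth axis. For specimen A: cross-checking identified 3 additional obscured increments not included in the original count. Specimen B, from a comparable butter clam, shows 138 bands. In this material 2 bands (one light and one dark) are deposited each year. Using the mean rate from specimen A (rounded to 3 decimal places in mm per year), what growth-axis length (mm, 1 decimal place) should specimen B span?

Specimen A: true band count = 407 + 3 = 410.
Specimen A: 410 bands at 2 per year is 410 / 2 = 205 years.
A: 27.9 mm over 205 years gives 27.9 / 205 ≈ 0.136 mm/year.
Specimen B: dividing by 2 bands per year: 138 / 2 = 69 years. Length of B = 0.136 × 69 = 9.4 mm.

9.4 mm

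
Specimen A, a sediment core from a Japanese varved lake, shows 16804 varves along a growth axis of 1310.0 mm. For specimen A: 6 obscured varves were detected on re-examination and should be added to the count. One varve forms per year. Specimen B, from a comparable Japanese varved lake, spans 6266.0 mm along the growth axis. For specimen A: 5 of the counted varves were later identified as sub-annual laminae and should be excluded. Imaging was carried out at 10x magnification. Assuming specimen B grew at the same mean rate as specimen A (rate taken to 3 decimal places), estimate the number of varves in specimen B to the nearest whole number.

Specimen A: adjusted count: 16804 − 5 + 6 = 16805 varves.
A: Mean rate = 1310.0 mm / 16805 years ≈ 0.078 mm/year.
Specimen B: 6266.0 mm / 0.078 mm per year = 80333.33 years ≈ 80333 varves.

80333 varves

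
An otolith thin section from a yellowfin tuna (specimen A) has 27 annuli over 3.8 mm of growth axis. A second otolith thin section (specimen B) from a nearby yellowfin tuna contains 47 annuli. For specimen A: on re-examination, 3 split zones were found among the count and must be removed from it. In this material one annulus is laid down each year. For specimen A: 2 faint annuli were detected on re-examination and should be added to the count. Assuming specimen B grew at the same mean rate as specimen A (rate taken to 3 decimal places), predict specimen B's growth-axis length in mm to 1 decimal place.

Specimen A: adjusted count: 27 − 3 + 2 = 26 annuli.
A: Extension rate ≈ 3.8 / 26 = 0.146 mm/year.
B's length ≈ 0.146 × 47 = 6.9 mm.

6.9 mm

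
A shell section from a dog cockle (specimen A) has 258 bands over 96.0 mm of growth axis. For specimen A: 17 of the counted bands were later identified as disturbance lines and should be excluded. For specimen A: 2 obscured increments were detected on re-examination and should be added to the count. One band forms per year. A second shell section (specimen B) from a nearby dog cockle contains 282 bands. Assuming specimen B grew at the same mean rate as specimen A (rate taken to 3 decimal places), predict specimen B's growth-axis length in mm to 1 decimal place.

111.4 mm

Specimen A: adjusted count: 258 − 17 + 2 = 243 bands.
A: Mean rate = 96.0 mm / 243 years ≈ 0.395 mm per year.
For B, 0.395 mm/year × 282 years = 111.4 mm.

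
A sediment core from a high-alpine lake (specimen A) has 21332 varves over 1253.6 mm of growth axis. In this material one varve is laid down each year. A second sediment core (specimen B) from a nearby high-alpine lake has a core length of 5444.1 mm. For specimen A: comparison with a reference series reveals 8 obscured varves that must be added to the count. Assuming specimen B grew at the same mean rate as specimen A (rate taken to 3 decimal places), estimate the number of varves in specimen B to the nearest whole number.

92273 varves

Specimen A: correcting the raw count gives 21332 + 8 = 21340 true varves.
A: 1253.6 mm over 21340 years gives 1253.6 / 21340 ≈ 0.059 mm per year.
B spans 5444.1 / 0.059 = 92272.88 years ≈ 92273 varves.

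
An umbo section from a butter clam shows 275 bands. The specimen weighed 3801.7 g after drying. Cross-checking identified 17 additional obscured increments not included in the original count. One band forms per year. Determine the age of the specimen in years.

292 years

Correcting the raw count gives 275 + 17 = 292 true bands.
One band per year makes the duration 292 years.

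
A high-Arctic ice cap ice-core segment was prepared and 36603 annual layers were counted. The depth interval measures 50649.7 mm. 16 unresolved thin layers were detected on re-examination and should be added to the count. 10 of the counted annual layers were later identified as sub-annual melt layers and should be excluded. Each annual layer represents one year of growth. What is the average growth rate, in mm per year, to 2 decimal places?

Adjusted count: 36603 − 10 + 16 = 36609 annual layers.
50649.7 mm over 36609 years gives 50649.7 / 36609 ≈ 1.38 mm per year.

1.38 mm per year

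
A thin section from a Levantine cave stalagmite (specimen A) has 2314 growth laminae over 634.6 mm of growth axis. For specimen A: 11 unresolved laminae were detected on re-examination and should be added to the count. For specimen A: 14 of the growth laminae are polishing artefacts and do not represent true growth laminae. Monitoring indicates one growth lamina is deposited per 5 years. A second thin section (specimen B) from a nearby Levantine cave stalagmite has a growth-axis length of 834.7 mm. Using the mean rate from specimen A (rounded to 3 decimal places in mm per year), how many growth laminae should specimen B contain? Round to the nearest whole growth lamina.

3035 growth laminae

Specimen A: correcting the raw count gives 2314 − 14 + 11 = 2311 true growth laminae.
Specimen A: 2311 growth laminae at 5 years each span 2311 × 5 = 11555 years.
A: Mean rate = 634.6 mm / 11555 years ≈ 0.055 mm/yr.
For B, 834.7 / 0.055 = 15176.36 years; at 5 years per growth lamina that is 15176.36 / 5 ≈ 3035 growth laminae.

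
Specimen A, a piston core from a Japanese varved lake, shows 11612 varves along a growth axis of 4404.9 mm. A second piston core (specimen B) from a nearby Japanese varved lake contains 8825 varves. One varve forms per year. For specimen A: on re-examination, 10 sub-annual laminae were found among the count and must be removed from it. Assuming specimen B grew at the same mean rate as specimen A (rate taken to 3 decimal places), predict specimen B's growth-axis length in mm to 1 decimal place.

3353.5 mm

Specimen A: after corrections the count is 11612 − 10 = 11602 varves.
A: Extension rate ≈ 4404.9 / 11602 = 0.380 mm per year.
B's length ≈ 0.380 × 8825 = 3353.5 mm.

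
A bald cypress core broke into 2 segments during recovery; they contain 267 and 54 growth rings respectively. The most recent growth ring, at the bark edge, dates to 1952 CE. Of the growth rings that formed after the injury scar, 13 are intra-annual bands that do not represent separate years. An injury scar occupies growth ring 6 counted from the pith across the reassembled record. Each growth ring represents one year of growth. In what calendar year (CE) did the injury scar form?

1650 CE

Total growth rings = 267 + 54 = 321.
Between growth ring 6 and the bark edge there are 321 − 6 = 315 growth rings.
315 − 13 false = 302 true growth rings after the injury scar.
Counting back 302 years from 1952 CE places the injury scar in 1952 − 302 = 1650 CE.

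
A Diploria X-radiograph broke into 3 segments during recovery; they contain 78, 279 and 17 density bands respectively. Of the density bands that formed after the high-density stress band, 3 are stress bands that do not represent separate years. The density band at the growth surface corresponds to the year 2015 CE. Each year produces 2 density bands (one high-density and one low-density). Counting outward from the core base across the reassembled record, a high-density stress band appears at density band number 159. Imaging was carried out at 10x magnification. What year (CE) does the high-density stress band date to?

Total density bands = 78 + 279 + 17 = 374.
The high-density stress band sits at density band 159 from the core base, so 374 − 159 = 215 density bands formed after it.
Removing the 3 false density bands leaves 215 − 3 = 212 true density bands beyond the high-density stress band.
Dividing by 2 density bands per year: 212 / 2 = 106 years.
2015 − 106 = 1909 CE.

1909 CE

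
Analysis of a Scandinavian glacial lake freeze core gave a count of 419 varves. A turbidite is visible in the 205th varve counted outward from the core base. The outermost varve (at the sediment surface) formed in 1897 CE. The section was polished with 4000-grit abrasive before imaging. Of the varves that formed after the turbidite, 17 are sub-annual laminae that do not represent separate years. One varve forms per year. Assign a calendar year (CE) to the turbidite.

419 − 205 = 214 varves lie beyond the turbidite toward the sediment surface.
214 − 17 false = 197 true varves after the turbidite.
1897 − 197 = 1700 CE.

1700 CE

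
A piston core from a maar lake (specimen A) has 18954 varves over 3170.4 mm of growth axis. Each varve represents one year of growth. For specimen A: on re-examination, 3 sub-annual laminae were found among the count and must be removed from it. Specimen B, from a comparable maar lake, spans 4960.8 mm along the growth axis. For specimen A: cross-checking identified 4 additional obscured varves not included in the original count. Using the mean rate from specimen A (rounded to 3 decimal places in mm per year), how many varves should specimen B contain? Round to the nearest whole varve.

Specimen A: after corrections the count is 18954 − 3 + 4 = 18955 varves.
A: Mean rate = 3170.4 mm / 18955 years ≈ 0.167 mm per year.
For B, 4960.8 / 0.167 = 29705.39 years ≈ 29705 varves.

29705 varves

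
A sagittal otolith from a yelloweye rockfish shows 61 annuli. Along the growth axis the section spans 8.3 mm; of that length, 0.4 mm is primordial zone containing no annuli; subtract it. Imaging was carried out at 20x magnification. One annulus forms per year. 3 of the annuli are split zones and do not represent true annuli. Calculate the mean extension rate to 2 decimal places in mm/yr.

After corrections the count is 61 − 3 = 58 annuli.
The growth record spans 8.3 − 0.4 = 7.9 mm.
Extension rate ≈ 7.9 / 58 = 0.14 mm/yr.

0.14 mm/yr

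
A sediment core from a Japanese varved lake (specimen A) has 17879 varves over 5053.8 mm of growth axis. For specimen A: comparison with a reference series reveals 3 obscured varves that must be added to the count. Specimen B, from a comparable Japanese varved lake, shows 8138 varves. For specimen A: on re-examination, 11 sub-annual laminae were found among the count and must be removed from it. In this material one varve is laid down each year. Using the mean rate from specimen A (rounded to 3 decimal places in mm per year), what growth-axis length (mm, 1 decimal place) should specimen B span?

Specimen A: correcting the raw count gives 17879 − 11 + 3 = 17871 true varves.
A: 5053.8 mm over 17871 years gives 5053.8 / 17871 ≈ 0.283 mm/yr.
For B, 0.283 mm/year × 8138 years = 2303.1 mm.

2303.1 mm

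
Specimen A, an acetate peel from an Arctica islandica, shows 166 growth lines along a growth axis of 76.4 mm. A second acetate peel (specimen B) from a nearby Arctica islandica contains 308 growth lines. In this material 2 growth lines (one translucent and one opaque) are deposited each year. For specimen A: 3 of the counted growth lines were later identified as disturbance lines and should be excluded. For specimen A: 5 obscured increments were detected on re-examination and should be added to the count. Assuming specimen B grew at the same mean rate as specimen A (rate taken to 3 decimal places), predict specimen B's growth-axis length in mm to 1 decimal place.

Specimen A: correcting the raw count gives 166 − 3 + 5 = 168 true growth lines.
Specimen A: 168 growth lines at 2 per year is 168 / 2 = 84 years.
A: 76.4 mm over 84 years gives 76.4 / 84 ≈ 0.910 mm per year.
Specimen B: dividing by 2 growth lines per year: 308 / 2 = 154 years. For B, 0.910 mm/year × 154 years = 140.1 mm.

140.1 mm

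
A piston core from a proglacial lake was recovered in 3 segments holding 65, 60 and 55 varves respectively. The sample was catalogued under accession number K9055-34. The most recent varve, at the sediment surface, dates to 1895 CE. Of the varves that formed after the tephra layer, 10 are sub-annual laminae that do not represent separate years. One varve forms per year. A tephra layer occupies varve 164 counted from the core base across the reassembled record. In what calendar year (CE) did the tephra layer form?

Total varves = 65 + 60 + 55 = 180.
Between varve 164 and the sediment surface there are 180 − 164 = 16 varves.
16 − 10 false = 6 true varves after the tephra layer.
Counting back 6 years from 1895 CE places the tephra layer in 1895 − 6 = 1889 CE.

1889 CE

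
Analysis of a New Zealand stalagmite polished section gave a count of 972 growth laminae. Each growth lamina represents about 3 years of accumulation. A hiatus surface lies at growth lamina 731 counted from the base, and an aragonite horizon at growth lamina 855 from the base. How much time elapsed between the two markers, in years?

372 years

The two markers are separated by 855 − 731 = 124 growth laminae.
At 3 years per growth lamina, 124 × 3 = 372 years.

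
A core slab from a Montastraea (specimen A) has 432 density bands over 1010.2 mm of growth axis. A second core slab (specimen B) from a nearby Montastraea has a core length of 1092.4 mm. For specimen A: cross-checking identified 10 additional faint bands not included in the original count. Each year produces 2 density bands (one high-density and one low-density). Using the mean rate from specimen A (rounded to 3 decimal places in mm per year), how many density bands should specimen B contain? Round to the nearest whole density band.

Specimen A: true density band count = 432 + 10 = 442.
Specimen A: dividing by 2 density bands per year: 442 / 2 = 221 years.
A: Extension rate ≈ 1010.2 / 221 = 4.571 mm per year.
For B, 1092.4 / 4.571 = 238.98 years; at 2 density bands per year that is 238.98 × 2 ≈ 478 density bands.

478 density bands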